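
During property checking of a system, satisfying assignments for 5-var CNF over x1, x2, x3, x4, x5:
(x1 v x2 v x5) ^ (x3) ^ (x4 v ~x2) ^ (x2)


CNF with 4 clauses over 5 vars (32 assignments).
An assignment satisfies CNF iff every clause has >=1 true literal.
Check each row (bits = x1,x2,x3,x4,x5; clause T/F shown):
  row 0 [00000]: clauses=FFTF -> 0
  row 1 [00001]: clauses=TFTF -> 0
  row 2 [00010]: clauses=FFTF -> 0
  row 3 [00011]: clauses=TFTF -> 0
  row 4 [00100]: clauses=FTTF -> 0
  row 5 [00101]: clauses=TTTF -> 0
  row 6 [00110]: clauses=FTTF -> 0
  row 7 [00111]: clauses=TTTF -> 0
  row 8 [01000]: clauses=TFFT -> 0
  row 9 [01001]: clauses=TFFT -> 0
  row 10 [01010]: clauses=TFTT -> 0
  row 11 [01011]: clauses=TFTT -> 0
  row 12 [01100]: clauses=TTFT -> 0
  row 13 [01101]: clauses=TTFT -> 0
  row 14 [01110]: clauses=TTTT -> 1
  row 15 [01111]: clauses=TTTT -> 1
  row 16 [10000]: clauses=TFTF -> 0
  row 17 [10001]: clauses=TFTF -> 0
  row 18 [10010]: clauses=TFTF -> 0
  row 19 [10011]: clauses=TFTF -> 0
  row 20 [10100]: clauses=TTTF -> 0
  row 21 [10101]: clauses=TTTF -> 0
  row 22 [10110]: clauses=TTTF -> 0
  row 23 [10111]: clauses=TTTF -> 0
  row 24 [11000]: clauses=TFFT -> 0
  row 25 [11001]: clauses=TFFT -> 0
  row 26 [11010]: clauses=TFTT -> 0
  row 27 [11011]: clauses=TFTT -> 0
  row 28 [11100]: clauses=TTFT -> 0
  row 29 [11101]: clauses=TTFT -> 0
  row 30 [11110]: clauses=TTTT -> 1
  row 31 [11111]: clauses=TTTT -> 1
Full result column, 8 rows per line (x1,x2 fixed per line; x3,x4,x5 runs 000..111 left to right):
  rows 0-7 [x1,x2=00]: 00000000  (ones: 0)
  rows 8-15 [x1,x2=01]: 00000011  (ones: 2)
  rows 16-23 [x1,x2=10]: 00000000  (ones: 0)
  rows 24-31 [x1,x2=11]: 00000011  (ones: 2)
Satisfying assignments = 0+2+0+2 = 4

4


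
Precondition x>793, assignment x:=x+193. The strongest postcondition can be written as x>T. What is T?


Formula: sp(P, x:=E) = exists old_x. (x = E[old_x/x]) AND P[old_x/x] (old_x is the value of x before the assignment; eliminate old_x by solving x = E[old_x/x] for old_x)
Step 1: Precondition P: x>793, i.e. old_x > 793
Step 2: Assignment gives x = old_x + 193, so old_x = x - 193
Step 3: Substitute into P: x - 193 > 793
Step 4: Simplify: x > 793+193 = 986

986


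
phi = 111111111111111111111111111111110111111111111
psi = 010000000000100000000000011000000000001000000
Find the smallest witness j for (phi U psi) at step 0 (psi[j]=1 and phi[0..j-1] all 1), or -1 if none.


(phi U psi) at 0: need smallest j with psi[j]=1 and phi[i]=1 for all i in [0,j).
Scan from step 0:
  step 0: phi=1, psi=0 -> continue
  step 1: psi=1 and phi held for [0,1) -> witness found
Witness step = 1

1


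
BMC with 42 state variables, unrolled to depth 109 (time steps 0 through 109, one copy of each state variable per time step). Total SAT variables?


BMC unrolls to depth k, creating one copy of each state var for steps 0..k.
Step count = 109 + 1 = 110 (steps 0 through 109)
Vars per step = 42
Total = 42 * 110 = 4620

4620


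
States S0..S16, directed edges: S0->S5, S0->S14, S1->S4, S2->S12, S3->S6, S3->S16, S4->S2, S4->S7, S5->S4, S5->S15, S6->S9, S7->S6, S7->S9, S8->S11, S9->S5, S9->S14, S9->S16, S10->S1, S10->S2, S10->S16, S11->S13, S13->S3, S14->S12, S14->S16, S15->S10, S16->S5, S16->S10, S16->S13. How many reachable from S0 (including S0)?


BFS from S0:
  layer 0: {S0}
  layer 1: {S5, S14}
  layer 2: {S4, S12, S15, S16}
  layer 3: {S2, S7, S10, S13}
  layer 4: {S1, S3, S6, S9}
Reachable set: {S0, S1, S2, S3, S4, S5, S6, S7, S9, S10, S12, S13, S14, S15, S16}
Count = 15

15


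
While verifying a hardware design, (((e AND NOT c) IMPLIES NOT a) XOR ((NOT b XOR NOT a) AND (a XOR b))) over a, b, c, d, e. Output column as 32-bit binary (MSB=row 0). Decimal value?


Formula: (((e AND NOT c) IMPLIES NOT a) XOR ((NOT b XOR NOT a) AND (a XOR b))) over a, b, c, d, e (32 rows)
Evaluate each row (bits = a,b,c,d,e, MSB first):
  row 0 [00000]: (((0 AND NOT 0) IMPLIES NOT 0) XOR ((NOT 0 XOR NOT 0) AND (0 XOR 0))) -> 1
  row 1 [00001]: (((1 AND NOT 0) IMPLIES NOT 0) XOR ((NOT 0 XOR NOT 0) AND (0 XOR 0))) -> 1
  row 2 [00010]: (((0 AND NOT 0) IMPLIES NOT 0) XOR ((NOT 0 XOR NOT 0) AND (0 XOR 0))) -> 1
  row 3 [00011]: (((1 AND NOT 0) IMPLIES NOT 0) XOR ((NOT 0 XOR NOT 0) AND (0 XOR 0))) -> 1
  row 4 [00100]: (((0 AND NOT 1) IMPLIES NOT 0) XOR ((NOT 0 XOR NOT 0) AND (0 XOR 0))) -> 1
  row 5 [00101]: (((1 AND NOT 1) IMPLIES NOT 0) XOR ((NOT 0 XOR NOT 0) AND (0 XOR 0))) -> 1
  row 6 [00110]: (((0 AND NOT 1) IMPLIES NOT 0) XOR ((NOT 0 XOR NOT 0) AND (0 XOR 0))) -> 1
  row 7 [00111]: (((1 AND NOT 1) IMPLIES NOT 0) XOR ((NOT 0 XOR NOT 0) AND (0 XOR 0))) -> 1
  row 8 [01000]: (((0 AND NOT 0) IMPLIES NOT 0) XOR ((NOT 1 XOR NOT 0) AND (0 XOR 1))) -> 0
  row 9 [01001]: (((1 AND NOT 0) IMPLIES NOT 0) XOR ((NOT 1 XOR NOT 0) AND (0 XOR 1))) -> 0
  row 10 [01010]: (((0 AND NOT 0) IMPLIES NOT 0) XOR ((NOT 1 XOR NOT 0) AND (0 XOR 1))) -> 0
  row 11 [01011]: (((1 AND NOT 0) IMPLIES NOT 0) XOR ((NOT 1 XOR NOT 0) AND (0 XOR 1))) -> 0
  row 12 [01100]: (((0 AND NOT 1) IMPLIES NOT 0) XOR ((NOT 1 XOR NOT 0) AND (0 XOR 1))) -> 0
  row 13 [01101]: (((1 AND NOT 1) IMPLIES NOT 0) XOR ((NOT 1 XOR NOT 0) AND (0 XOR 1))) -> 0
  row 14 [01110]: (((0 AND NOT 1) IMPLIES NOT 0) XOR ((NOT 1 XOR NOT 0) AND (0 XOR 1))) -> 0
  row 15 [01111]: (((1 AND NOT 1) IMPLIES NOT 0) XOR ((NOT 1 XOR NOT 0) AND (0 XOR 1))) -> 0
  row 16 [10000]: (((0 AND NOT 0) IMPLIES NOT 1) XOR ((NOT 0 XOR NOT 1) AND (1 XOR 0))) -> 0
  row 17 [10001]: (((1 AND NOT 0) IMPLIES NOT 1) XOR ((NOT 0 XOR NOT 1) AND (1 XOR 0))) -> 1
  row 18 [10010]: (((0 AND NOT 0) IMPLIES NOT 1) XOR ((NOT 0 XOR NOT 1) AND (1 XOR 0))) -> 0
  row 19 [10011]: (((1 AND NOT 0) IMPLIES NOT 1) XOR ((NOT 0 XOR NOT 1) AND (1 XOR 0))) -> 1
  row 20 [10100]: (((0 AND NOT 1) IMPLIES NOT 1) XOR ((NOT 0 XOR NOT 1) AND (1 XOR 0))) -> 0
  row 21 [10101]: (((1 AND NOT 1) IMPLIES NOT 1) XOR ((NOT 0 XOR NOT 1) AND (1 XOR 0))) -> 0
  row 22 [10110]: (((0 AND NOT 1) IMPLIES NOT 1) XOR ((NOT 0 XOR NOT 1) AND (1 XOR 0))) -> 0
  row 23 [10111]: (((1 AND NOT 1) IMPLIES NOT 1) XOR ((NOT 0 XOR NOT 1) AND (1 XOR 0))) -> 0
  row 24 [11000]: (((0 AND NOT 0) IMPLIES NOT 1) XOR ((NOT 1 XOR NOT 1) AND (1 XOR 1))) -> 1
  row 25 [11001]: (((1 AND NOT 0) IMPLIES NOT 1) XOR ((NOT 1 XOR NOT 1) AND (1 XOR 1))) -> 0
  row 26 [11010]: (((0 AND NOT 0) IMPLIES NOT 1) XOR ((NOT 1 XOR NOT 1) AND (1 XOR 1))) -> 1
  row 27 [11011]: (((1 AND NOT 0) IMPLIES NOT 1) XOR ((NOT 1 XOR NOT 1) AND (1 XOR 1))) -> 0
  row 28 [11100]: (((0 AND NOT 1) IMPLIES NOT 1) XOR ((NOT 1 XOR NOT 1) AND (1 XOR 1))) -> 1
  row 29 [11101]: (((1 AND NOT 1) IMPLIES NOT 1) XOR ((NOT 1 XOR NOT 1) AND (1 XOR 1))) -> 1
  row 30 [11110]: (((0 AND NOT 1) IMPLIES NOT 1) XOR ((NOT 1 XOR NOT 1) AND (1 XOR 1))) -> 1
  row 31 [11111]: (((1 AND NOT 1) IMPLIES NOT 1) XOR ((NOT 1 XOR NOT 1) AND (1 XOR 1))) -> 1
Full result column, 4 rows per line (a,b,c fixed per line; d,e runs 00..11 left to right):
  rows 0-3 [a,b,c=000]: 1111  = hex F
  rows 4-7 [a,b,c=001]: 1111  = hex F
  rows 8-11 [a,b,c=010]: 0000  = hex 0
  rows 12-15 [a,b,c=011]: 0000  = hex 0
  rows 16-19 [a,b,c=100]: 0101  = hex 5
  rows 20-23 [a,b,c=101]: 0000  = hex 0
  rows 24-27 [a,b,c=110]: 1010  = hex A
  rows 28-31 [a,b,c=111]: 1111  = hex F
Output column (row 0 .. row 31) = 11111111000000000101000010101111
Output column grouped in 4s = 1111 1111 0000 0000 0101 0000 1010 1111 = 0xFF0050AF
Convert to decimal digit by digit (value = value*16 + digit):
  F -> 15
  15*16 + 15 (F) = 255
  255*16 + 0 = 4080
  4080*16 + 0 = 65280
  65280*16 + 5 = 1044485
  1044485*16 + 0 = 16711760
  16711760*16 + 10 (A) = 267388170
  267388170*16 + 15 (F) = 4278210735
Decimal = 4278210735

4278210735


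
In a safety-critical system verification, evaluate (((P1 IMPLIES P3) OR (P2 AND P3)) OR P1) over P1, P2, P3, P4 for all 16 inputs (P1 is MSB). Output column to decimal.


Formula: (((P1 IMPLIES P3) OR (P2 AND P3)) OR P1) over P1, P2, P3, P4 (16 rows)
Evaluate each row (bits = P1,P2,P3,P4, MSB first):
  row 0 [0000]: (((0 IMPLIES 0) OR (0 AND 0)) OR 0) -> 1
  row 1 [0001]: (((0 IMPLIES 0) OR (0 AND 0)) OR 0) -> 1
  row 2 [0010]: (((0 IMPLIES 1) OR (0 AND 1)) OR 0) -> 1
  row 3 [0011]: (((0 IMPLIES 1) OR (0 AND 1)) OR 0) -> 1
  row 4 [0100]: (((0 IMPLIES 0) OR (1 AND 0)) OR 0) -> 1
  row 5 [0101]: (((0 IMPLIES 0) OR (1 AND 0)) OR 0) -> 1
  row 6 [0110]: (((0 IMPLIES 1) OR (1 AND 1)) OR 0) -> 1
  row 7 [0111]: (((0 IMPLIES 1) OR (1 AND 1)) OR 0) -> 1
  row 8 [1000]: (((1 IMPLIES 0) OR (0 AND 0)) OR 1) -> 1
  row 9 [1001]: (((1 IMPLIES 0) OR (0 AND 0)) OR 1) -> 1
  row 10 [1010]: (((1 IMPLIES 1) OR (0 AND 1)) OR 1) -> 1
  row 11 [1011]: (((1 IMPLIES 1) OR (0 AND 1)) OR 1) -> 1
  row 12 [1100]: (((1 IMPLIES 0) OR (1 AND 0)) OR 1) -> 1
  row 13 [1101]: (((1 IMPLIES 0) OR (1 AND 0)) OR 1) -> 1
  row 14 [1110]: (((1 IMPLIES 1) OR (1 AND 1)) OR 1) -> 1
  row 15 [1111]: (((1 IMPLIES 1) OR (1 AND 1)) OR 1) -> 1
Full result column, 4 rows per line (P1,P2 fixed per line; P3,P4 runs 00..11 left to right):
  rows 0-3 [P1,P2=00]: 1111  = hex F
  rows 4-7 [P1,P2=01]: 1111  = hex F
  rows 8-11 [P1,P2=10]: 1111  = hex F
  rows 12-15 [P1,P2=11]: 1111  = hex F
Output column (row 0 .. row 15) = 1111111111111111
Output column grouped in 4s = 1111 1111 1111 1111 = 0xFFFF
Convert to decimal digit by digit (value = value*16 + digit):
  F -> 15
  15*16 + 15 (F) = 255
  255*16 + 15 (F) = 4095
  4095*16 + 15 (F) = 65535
Decimal = 65535

65535


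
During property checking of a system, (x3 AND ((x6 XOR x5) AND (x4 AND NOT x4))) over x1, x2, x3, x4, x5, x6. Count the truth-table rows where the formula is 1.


Formula: (x3 AND ((x6 XOR x5) AND (x4 AND NOT x4))) over 6 vars (64 rows)
Evaluate each row (x1, x2, x3, x4, x5, x6 as bits, MSB first):
  row 0 [000000]: (0 AND ((0 XOR 0) AND (0 AND NOT 0))) -> 0
  row 1 [000001]: (0 AND ((1 XOR 0) AND (0 AND NOT 0))) -> 0
  row 2 [000010]: (0 AND ((0 XOR 1) AND (0 AND NOT 0))) -> 0
  row 3 [000011]: (0 AND ((1 XOR 1) AND (0 AND NOT 0))) -> 0
  row 4 [000100]: (0 AND ((0 XOR 0) AND (1 AND NOT 1))) -> 0
  (every remaining row is evaluated the same way; all 64 results are listed next)
Full result column, 8 rows per line (x1,x2,x3 fixed per line; x4,x5,x6 runs 000..111 left to right):
  rows 0-7 [x1,x2,x3=000]: 00000000  (ones: 0)
  rows 8-15 [x1,x2,x3=001]: 00000000  (ones: 0)
  rows 16-23 [x1,x2,x3=010]: 00000000  (ones: 0)
  rows 24-31 [x1,x2,x3=011]: 00000000  (ones: 0)
  rows 32-39 [x1,x2,x3=100]: 00000000  (ones: 0)
  rows 40-47 [x1,x2,x3=101]: 00000000  (ones: 0)
  rows 48-55 [x1,x2,x3=110]: 00000000  (ones: 0)
  rows 56-63 [x1,x2,x3=111]: 00000000  (ones: 0)
Count of 1-rows = 0+0+0+0+0+0+0+0 = 0

0


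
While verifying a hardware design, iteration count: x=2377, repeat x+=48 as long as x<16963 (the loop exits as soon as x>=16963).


Step 1: x goes from 2377 toward 16963 by 48; the body runs while x<16963, so iterations = ceil((bound-start)/step)
Step 2: Distance=14586
Step 3: ceil(14586/48)=304

304


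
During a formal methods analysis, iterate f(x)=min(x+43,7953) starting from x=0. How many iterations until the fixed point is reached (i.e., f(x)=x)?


Step 1: x=0, cap=7953, increment=43
Step 2: x grows by 43 each step until capped at 7953; fixed point is x=7953
Step 3: iterations = ceil(7953/43) = 185

185


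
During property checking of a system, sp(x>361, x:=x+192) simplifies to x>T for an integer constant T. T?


Formula: sp(P, x:=E) = exists old_x. (x = E[old_x/x]) AND P[old_x/x] (old_x is the value of x before the assignment; eliminate old_x by solving x = E[old_x/x] for old_x)
Step 1: Precondition P: x>361, i.e. old_x > 361
Step 2: Assignment gives x = old_x + 192, so old_x = x - 192
Step 3: Substitute into P: x - 192 > 361
Step 4: Simplify: x > 361+192 = 553

553


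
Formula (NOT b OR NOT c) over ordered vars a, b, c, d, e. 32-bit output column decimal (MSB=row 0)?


Formula: (NOT b OR NOT c) over a, b, c, d, e (32 rows)
Evaluate each row (bits = a,b,c,d,e, MSB first):
  row 0 [00000]: (NOT 0 OR NOT 0) -> 1
  row 1 [00001]: (NOT 0 OR NOT 0) -> 1
  row 2 [00010]: (NOT 0 OR NOT 0) -> 1
  row 3 [00011]: (NOT 0 OR NOT 0) -> 1
  row 4 [00100]: (NOT 0 OR NOT 1) -> 1
  row 5 [00101]: (NOT 0 OR NOT 1) -> 1
  row 6 [00110]: (NOT 0 OR NOT 1) -> 1
  row 7 [00111]: (NOT 0 OR NOT 1) -> 1
  row 8 [01000]: (NOT 1 OR NOT 0) -> 1
  row 9 [01001]: (NOT 1 OR NOT 0) -> 1
  row 10 [01010]: (NOT 1 OR NOT 0) -> 1
  row 11 [01011]: (NOT 1 OR NOT 0) -> 1
  row 12 [01100]: (NOT 1 OR NOT 1) -> 0
  row 13 [01101]: (NOT 1 OR NOT 1) -> 0
  row 14 [01110]: (NOT 1 OR NOT 1) -> 0
  row 15 [01111]: (NOT 1 OR NOT 1) -> 0
  row 16 [10000]: (NOT 0 OR NOT 0) -> 1
  row 17 [10001]: (NOT 0 OR NOT 0) -> 1
  row 18 [10010]: (NOT 0 OR NOT 0) -> 1
  row 19 [10011]: (NOT 0 OR NOT 0) -> 1
  row 20 [10100]: (NOT 0 OR NOT 1) -> 1
  row 21 [10101]: (NOT 0 OR NOT 1) -> 1
  row 22 [10110]: (NOT 0 OR NOT 1) -> 1
  row 23 [10111]: (NOT 0 OR NOT 1) -> 1
  row 24 [11000]: (NOT 1 OR NOT 0) -> 1
  row 25 [11001]: (NOT 1 OR NOT 0) -> 1
  row 26 [11010]: (NOT 1 OR NOT 0) -> 1
  row 27 [11011]: (NOT 1 OR NOT 0) -> 1
  row 28 [11100]: (NOT 1 OR NOT 1) -> 0
  row 29 [11101]: (NOT 1 OR NOT 1) -> 0
  row 30 [11110]: (NOT 1 OR NOT 1) -> 0
  row 31 [11111]: (NOT 1 OR NOT 1) -> 0
Full result column, 4 rows per line (a,b,c fixed per line; d,e runs 00..11 left to right):
  rows 0-3 [a,b,c=000]: 1111  = hex F
  rows 4-7 [a,b,c=001]: 1111  = hex F
  rows 8-11 [a,b,c=010]: 1111  = hex F
  rows 12-15 [a,b,c=011]: 0000  = hex 0
  rows 16-19 [a,b,c=100]: 1111  = hex F
  rows 20-23 [a,b,c=101]: 1111  = hex F
  rows 24-27 [a,b,c=110]: 1111  = hex F
  rows 28-31 [a,b,c=111]: 0000  = hex 0
Output column (row 0 .. row 31) = 11111111111100001111111111110000
Output column grouped in 4s = 1111 1111 1111 0000 1111 1111 1111 0000 = 0xFFF0FFF0
Convert to decimal digit by digit (value = value*16 + digit):
  F -> 15
  15*16 + 15 (F) = 255
  255*16 + 15 (F) = 4095
  4095*16 + 0 = 65520
  65520*16 + 15 (F) = 1048335
  1048335*16 + 15 (F) = 16773375
  16773375*16 + 15 (F) = 268374015
  268374015*16 + 0 = 4293984240
Decimal = 4293984240

4293984240


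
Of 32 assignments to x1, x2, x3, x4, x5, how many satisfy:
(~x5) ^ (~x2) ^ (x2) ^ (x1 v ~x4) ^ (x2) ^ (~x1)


CNF with 6 clauses over 5 vars (32 assignments).
An assignment satisfies CNF iff every clause has >=1 true literal.
Check each row (bits = x1,x2,x3,x4,x5; clause T/F shown):
  row 0 [00000]: clauses=TTFTFT -> 0
  row 1 [00001]: clauses=FTFTFT -> 0
  row 2 [00010]: clauses=TTFFFT -> 0
  row 3 [00011]: clauses=FTFFFT -> 0
  row 4 [00100]: clauses=TTFTFT -> 0
  row 5 [00101]: clauses=FTFTFT -> 0
  row 6 [00110]: clauses=TTFFFT -> 0
  row 7 [00111]: clauses=FTFFFT -> 0
  row 8 [01000]: clauses=TFTTTT -> 0
  row 9 [01001]: clauses=FFTTTT -> 0
  row 10 [01010]: clauses=TFTFTT -> 0
  row 11 [01011]: clauses=FFTFTT -> 0
  row 12 [01100]: clauses=TFTTTT -> 0
  row 13 [01101]: clauses=FFTTTT -> 0
  row 14 [01110]: clauses=TFTFTT -> 0
  row 15 [01111]: clauses=FFTFTT -> 0
  row 16 [10000]: clauses=TTFTFF -> 0
  row 17 [10001]: clauses=FTFTFF -> 0
  row 18 [10010]: clauses=TTFTFF -> 0
  row 19 [10011]: clauses=FTFTFF -> 0
  row 20 [10100]: clauses=TTFTFF -> 0
  row 21 [10101]: clauses=FTFTFF -> 0
  row 22 [10110]: clauses=TTFTFF -> 0
  row 23 [10111]: clauses=FTFTFF -> 0
  row 24 [11000]: clauses=TFTTTF -> 0
  row 25 [11001]: clauses=FFTTTF -> 0
  row 26 [11010]: clauses=TFTTTF -> 0
  row 27 [11011]: clauses=FFTTTF -> 0
  row 28 [11100]: clauses=TFTTTF -> 0
  row 29 [11101]: clauses=FFTTTF -> 0
  row 30 [11110]: clauses=TFTTTF -> 0
  row 31 [11111]: clauses=FFTTTF -> 0
Full result column, 8 rows per line (x1,x2 fixed per line; x3,x4,x5 runs 000..111 left to right):
  rows 0-7 [x1,x2=00]: 00000000  (ones: 0)
  rows 8-15 [x1,x2=01]: 00000000  (ones: 0)
  rows 16-23 [x1,x2=10]: 00000000  (ones: 0)
  rows 24-31 [x1,x2=11]: 00000000  (ones: 0)
Satisfying assignments = 0+0+0+0 = 0

0


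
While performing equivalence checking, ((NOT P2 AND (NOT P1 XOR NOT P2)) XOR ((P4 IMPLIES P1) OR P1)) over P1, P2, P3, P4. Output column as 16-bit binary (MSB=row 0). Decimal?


Formula: ((NOT P2 AND (NOT P1 XOR NOT P2)) XOR ((P4 IMPLIES P1) OR P1)) over P1, P2, P3, P4 (16 rows)
Evaluate each row (bits = P1,P2,P3,P4, MSB first):
  row 0 [0000]: ((NOT 0 AND (NOT 0 XOR NOT 0)) XOR ((0 IMPLIES 0) OR 0)) -> 1
  row 1 [0001]: ((NOT 0 AND (NOT 0 XOR NOT 0)) XOR ((1 IMPLIES 0) OR 0)) -> 0
  row 2 [0010]: ((NOT 0 AND (NOT 0 XOR NOT 0)) XOR ((0 IMPLIES 0) OR 0)) -> 1
  row 3 [0011]: ((NOT 0 AND (NOT 0 XOR NOT 0)) XOR ((1 IMPLIES 0) OR 0)) -> 0
  row 4 [0100]: ((NOT 1 AND (NOT 0 XOR NOT 1)) XOR ((0 IMPLIES 0) OR 0)) -> 1
  row 5 [0101]: ((NOT 1 AND (NOT 0 XOR NOT 1)) XOR ((1 IMPLIES 0) OR 0)) -> 0
  row 6 [0110]: ((NOT 1 AND (NOT 0 XOR NOT 1)) XOR ((0 IMPLIES 0) OR 0)) -> 1
  row 7 [0111]: ((NOT 1 AND (NOT 0 XOR NOT 1)) XOR ((1 IMPLIES 0) OR 0)) -> 0
  row 8 [1000]: ((NOT 0 AND (NOT 1 XOR NOT 0)) XOR ((0 IMPLIES 1) OR 1)) -> 0
  row 9 [1001]: ((NOT 0 AND (NOT 1 XOR NOT 0)) XOR ((1 IMPLIES 1) OR 1)) -> 0
  row 10 [1010]: ((NOT 0 AND (NOT 1 XOR NOT 0)) XOR ((0 IMPLIES 1) OR 1)) -> 0
  row 11 [1011]: ((NOT 0 AND (NOT 1 XOR NOT 0)) XOR ((1 IMPLIES 1) OR 1)) -> 0
  row 12 [1100]: ((NOT 1 AND (NOT 1 XOR NOT 1)) XOR ((0 IMPLIES 1) OR 1)) -> 1
  row 13 [1101]: ((NOT 1 AND (NOT 1 XOR NOT 1)) XOR ((1 IMPLIES 1) OR 1)) -> 1
  row 14 [1110]: ((NOT 1 AND (NOT 1 XOR NOT 1)) XOR ((0 IMPLIES 1) OR 1)) -> 1
  row 15 [1111]: ((NOT 1 AND (NOT 1 XOR NOT 1)) XOR ((1 IMPLIES 1) OR 1)) -> 1
Full result column, 4 rows per line (P1,P2 fixed per line; P3,P4 runs 00..11 left to right):
  rows 0-3 [P1,P2=00]: 1010  = hex A
  rows 4-7 [P1,P2=01]: 1010  = hex A
  rows 8-11 [P1,P2=10]: 0000  = hex 0
  rows 12-15 [P1,P2=11]: 1111  = hex F
Output column (row 0 .. row 15) = 1010101000001111
Output column grouped in 4s = 1010 1010 0000 1111 = 0xAA0F
Convert to decimal digit by digit (value = value*16 + digit):
  A -> 10
  10*16 + 10 (A) = 170
  170*16 + 0 = 2720
  2720*16 + 15 (F) = 43535
Decimal = 43535

43535


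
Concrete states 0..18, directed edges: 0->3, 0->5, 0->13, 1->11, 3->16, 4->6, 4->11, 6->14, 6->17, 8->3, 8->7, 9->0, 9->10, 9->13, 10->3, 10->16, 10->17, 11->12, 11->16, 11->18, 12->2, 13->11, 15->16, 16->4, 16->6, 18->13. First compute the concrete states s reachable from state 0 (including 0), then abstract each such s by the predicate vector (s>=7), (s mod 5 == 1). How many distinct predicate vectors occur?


BFS from 0:
Concrete reachable: {0, 2, 3, 4, 5, 6, 11, 12, 13, 14, 16, 17, 18}
Abstract via predicates (s>=7), (s mod 5 == 1):
  (0,0) <- {0, 2, 3, 4, 5}
  (0,1) <- {6}
  (1,0) <- {12, 13, 14, 17, 18}
  (1,1) <- {11, 16}
Distinct abstract states = 4

4


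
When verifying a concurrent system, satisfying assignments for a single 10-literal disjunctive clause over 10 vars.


Step 1: Total=2^10=1024
Step 2: Unsat when all 10 false: 2^0=1
Step 3: Sat=1024-1=1023

1023


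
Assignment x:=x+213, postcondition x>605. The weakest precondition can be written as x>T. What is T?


Formula: wp(x:=E, P) = P[E/x] (substitute E for x in postcondition)
Step 1: Postcondition: x>605
Step 2: Substitute x+213 for x: x+213>605
Step 3: Solve for x: x > 605-213 = 392

392


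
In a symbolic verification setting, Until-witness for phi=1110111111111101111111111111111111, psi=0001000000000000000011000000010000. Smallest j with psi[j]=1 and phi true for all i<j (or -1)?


(phi U psi) at 0: need smallest j with psi[j]=1 and phi[i]=1 for all i in [0,j).
Scan from step 0:
  step 0: phi=1, psi=0 -> continue
  step 1: phi=1, psi=0 -> continue
  step 2: phi=1, psi=0 -> continue
  step 3: psi=1 and phi held for [0,3) -> witness found
Witness step = 3

3


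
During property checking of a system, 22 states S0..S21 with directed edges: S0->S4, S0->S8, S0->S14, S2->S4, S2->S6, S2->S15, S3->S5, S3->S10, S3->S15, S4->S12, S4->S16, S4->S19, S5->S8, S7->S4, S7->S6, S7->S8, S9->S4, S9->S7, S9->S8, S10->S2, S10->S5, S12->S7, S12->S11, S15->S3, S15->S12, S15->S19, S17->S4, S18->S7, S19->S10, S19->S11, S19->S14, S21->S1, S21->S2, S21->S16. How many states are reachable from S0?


BFS from S0:
  layer 0: {S0}
  layer 1: {S4, S8, S14}
  layer 2: {S12, S16, S19}
  layer 3: {S7, S10, S11}
  layer 4: {S2, S5, S6}
  layer 5: {S15}
  layer 6: {S3}
Reachable set: {S0, S2, S3, S4, S5, S6, S7, S8, S10, S11, S12, S14, S15, S16, S19}
Count = 15

15


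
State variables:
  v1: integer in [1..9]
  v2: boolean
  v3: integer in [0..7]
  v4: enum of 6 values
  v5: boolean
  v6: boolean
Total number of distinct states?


State space = product of domain sizes of all variables.
Domain sizes:
  v1 (integer in [1..9]): 9
  v2 (boolean): 2
  v3 (integer in [0..7]): 8
  v4 (enum of 6 values): 6
  v5 (boolean): 2
  v6 (boolean): 2
Product = 9 * 2 * 8 * 6 * 2 * 2 = 3456

3456


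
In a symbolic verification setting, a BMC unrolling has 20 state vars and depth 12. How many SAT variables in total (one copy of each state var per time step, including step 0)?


BMC unrolls to depth k, creating one copy of each state var for steps 0..k.
Step count = 12 + 1 = 13 (steps 0 through 12)
Vars per step = 20
Total = 20 * 13 = 260

260


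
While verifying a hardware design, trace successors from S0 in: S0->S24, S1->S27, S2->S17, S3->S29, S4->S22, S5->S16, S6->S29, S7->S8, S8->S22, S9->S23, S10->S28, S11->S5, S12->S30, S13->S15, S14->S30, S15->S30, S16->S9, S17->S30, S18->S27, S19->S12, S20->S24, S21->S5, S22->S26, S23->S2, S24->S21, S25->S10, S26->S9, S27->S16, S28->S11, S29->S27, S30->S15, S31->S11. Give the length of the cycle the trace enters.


Trace from S0 until a state repeats:
  S0 -> S24 -> S21 -> S5 -> S16 -> S9 -> S23 -> S2 -> S17 -> S30 -> S15 -> S30
S30 first seen at step 9, revisited at step 11.
Cycle length = 11 - 9 = 2

2


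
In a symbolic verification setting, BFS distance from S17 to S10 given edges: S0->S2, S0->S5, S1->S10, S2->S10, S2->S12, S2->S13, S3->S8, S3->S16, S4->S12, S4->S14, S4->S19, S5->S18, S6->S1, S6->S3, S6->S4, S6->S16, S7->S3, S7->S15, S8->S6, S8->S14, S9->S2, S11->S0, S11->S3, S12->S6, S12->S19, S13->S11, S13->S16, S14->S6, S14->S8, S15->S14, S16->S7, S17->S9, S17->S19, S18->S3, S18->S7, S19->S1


BFS layer-by-layer from S17:
  dist 0: {S17}
  dist 1: {S9, S19}
  dist 2: {S1, S2}
  dist 3: {S10, S12, S13}
  -> S10 reached at distance 3
Shortest path length = 3

3


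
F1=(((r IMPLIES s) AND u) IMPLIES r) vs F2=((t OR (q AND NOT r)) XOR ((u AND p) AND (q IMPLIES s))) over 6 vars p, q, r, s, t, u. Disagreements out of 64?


F1 = (((r IMPLIES s) AND u) IMPLIES r)
F2 = ((t OR (q AND NOT r)) XOR ((u AND p) AND (q IMPLIES s)))
Evaluate both on each of 64 rows (bits = p,q,r,s,t,u):
  row 0 [000000]: F1=1 F2=0 (differ) -> 1
  row 1 [000001]: F1=0 F2=0 -> 0
  row 2 [000010]: F1=1 F2=1 -> 0
  row 3 [000011]: F1=0 F2=1 (differ) -> 1
  row 4 [000100]: F1=1 F2=0 (differ) -> 1
  (every remaining row is evaluated the same way; all 64 results are listed next)
Full result column, 8 rows per line (p,q,r fixed per line; s,t,u runs 000..111 left to right):
  rows 0-7 [p,q,r=000]: 10011001  (ones: 4)
  rows 8-15 [p,q,r=001]: 11001100  (ones: 4)
  rows 16-23 [p,q,r=010]: 01010101  (ones: 4)
  rows 24-31 [p,q,r=011]: 11001100  (ones: 4)
  rows 32-39 [p,q,r=100]: 11001100  (ones: 4)
  rows 40-47 [p,q,r=101]: 10011001  (ones: 4)
  rows 48-55 [p,q,r=110]: 01010000  (ones: 2)
  rows 56-63 [p,q,r=111]: 11001001  (ones: 4)
Disagreements = 4+4+4+4+4+4+2+4 = 30

30


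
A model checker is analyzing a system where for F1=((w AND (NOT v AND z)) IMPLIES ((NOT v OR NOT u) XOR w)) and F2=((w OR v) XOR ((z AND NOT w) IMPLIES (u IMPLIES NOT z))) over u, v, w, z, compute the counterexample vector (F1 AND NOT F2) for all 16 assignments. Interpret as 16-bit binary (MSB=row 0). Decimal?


F1 = ((w AND (NOT v AND z)) IMPLIES ((NOT v OR NOT u) XOR w))
F2 = ((w OR v) XOR ((z AND NOT w) IMPLIES (u IMPLIES NOT z)))
Counterexample to F1=>F2 is where F1=1 and F2=0.
Evaluate each row (bits = u,v,w,z, MSB first):
  row 0 [0000]: F1=1 F2=1 -> F1&~F2 -> 0
  row 1 [0001]: F1=1 F2=1 -> F1&~F2 -> 0
  row 2 [0010]: F1=1 F2=0 -> F1&~F2 -> 1
  row 3 [0011]: F1=0 F2=0 -> F1&~F2 -> 0
  row 4 [0100]: F1=1 F2=0 -> F1&~F2 -> 1
  row 5 [0101]: F1=1 F2=0 -> F1&~F2 -> 1
  row 6 [0110]: F1=1 F2=0 -> F1&~F2 -> 1
  row 7 [0111]: F1=1 F2=0 -> F1&~F2 -> 1
  row 8 [1000]: F1=1 F2=1 -> F1&~F2 -> 0
  row 9 [1001]: F1=1 F2=0 -> F1&~F2 -> 1
  row 10 [1010]: F1=1 F2=0 -> F1&~F2 -> 1
  row 11 [1011]: F1=0 F2=0 -> F1&~F2 -> 0
  row 12 [1100]: F1=1 F2=0 -> F1&~F2 -> 1
  row 13 [1101]: F1=1 F2=1 -> F1&~F2 -> 0
  row 14 [1110]: F1=1 F2=0 -> F1&~F2 -> 1
  row 15 [1111]: F1=1 F2=0 -> F1&~F2 -> 1
Full result column, 4 rows per line (u,v fixed per line; w,z runs 00..11 left to right):
  rows 0-3 [u,v=00]: 0010  = hex 2
  rows 4-7 [u,v=01]: 1111  = hex F
  rows 8-11 [u,v=10]: 0110  = hex 6
  rows 12-15 [u,v=11]: 1011  = hex B
Counterexample vector (row 0 .. row 15) = 0010111101101011
Output column grouped in 4s = 0010 1111 0110 1011 = 0x2F6B
Convert to decimal digit by digit (value = value*16 + digit):
  2 -> 2
  2*16 + 15 (F) = 47
  47*16 + 6 = 758
  758*16 + 11 (B) = 12139
Decimal = 12139

12139


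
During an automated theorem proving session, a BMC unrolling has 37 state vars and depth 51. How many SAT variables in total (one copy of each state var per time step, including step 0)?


BMC unrolls to depth k, creating one copy of each state var for steps 0..k.
Step count = 51 + 1 = 52 (steps 0 through 51)
Vars per step = 37
Total = 37 * 52 = 1924

1924


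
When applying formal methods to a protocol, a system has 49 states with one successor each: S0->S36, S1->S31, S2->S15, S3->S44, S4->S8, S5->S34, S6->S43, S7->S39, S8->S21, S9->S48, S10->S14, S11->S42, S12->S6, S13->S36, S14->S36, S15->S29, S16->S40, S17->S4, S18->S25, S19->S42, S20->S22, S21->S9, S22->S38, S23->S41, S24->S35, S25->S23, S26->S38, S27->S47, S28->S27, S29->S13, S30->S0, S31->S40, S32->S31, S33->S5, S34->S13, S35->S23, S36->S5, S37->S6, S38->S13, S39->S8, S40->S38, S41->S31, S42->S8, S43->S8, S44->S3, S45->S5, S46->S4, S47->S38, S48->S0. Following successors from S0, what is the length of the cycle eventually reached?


Trace from S0 until a state repeats:
  S0 -> S36 -> S5 -> S34 -> S13 -> S36
S36 first seen at step 1, revisited at step 5.
Cycle length = 5 - 1 = 4

4


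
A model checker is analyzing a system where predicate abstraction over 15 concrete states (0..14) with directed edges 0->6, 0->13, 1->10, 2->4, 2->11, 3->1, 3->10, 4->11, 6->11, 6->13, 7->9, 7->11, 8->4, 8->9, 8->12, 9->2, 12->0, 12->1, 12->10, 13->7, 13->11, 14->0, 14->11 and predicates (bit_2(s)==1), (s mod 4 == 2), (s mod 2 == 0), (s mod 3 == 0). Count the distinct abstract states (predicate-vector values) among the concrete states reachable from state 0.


BFS from 0:
Concrete reachable: {0, 2, 4, 6, 7, 9, 11, 13}
Abstract via predicates (bit_2(s)==1), (s mod 4 == 2), (s mod 2 == 0), (s mod 3 == 0):
  (0,0,0,0) <- {11}
  (0,0,0,1) <- {9}
  (0,0,1,1) <- {0}
  (0,1,1,0) <- {2}
  (1,0,0,0) <- {7, 13}
  (1,0,1,0) <- {4}
  (1,1,1,1) <- {6}
Distinct abstract states = 7

7


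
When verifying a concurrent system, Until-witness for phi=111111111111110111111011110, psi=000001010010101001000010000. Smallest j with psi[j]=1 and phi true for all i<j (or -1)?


(phi U psi) at 0: need smallest j with psi[j]=1 and phi[i]=1 for all i in [0,j).
Scan from step 0:
  step 0: phi=1, psi=0 -> continue
  step 1: phi=1, psi=0 -> continue
  step 2: phi=1, psi=0 -> continue
  step 3: phi=1, psi=0 -> continue
  step 5: psi=1 and phi held for [0,5) -> witness found
Witness step = 5

5


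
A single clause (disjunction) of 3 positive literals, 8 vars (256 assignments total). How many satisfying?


Step 1: Total=2^8=256
Step 2: Unsat when all 3 false: 2^5=32
Step 3: Sat=256-32=224

224


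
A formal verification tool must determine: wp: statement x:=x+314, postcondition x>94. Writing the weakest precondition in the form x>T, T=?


Formula: wp(x:=E, P) = P[E/x] (substitute E for x in postcondition)
Step 1: Postcondition: x>94
Step 2: Substitute x+314 for x: x+314>94
Step 3: Solve for x: x > 94-314 = -220

-220


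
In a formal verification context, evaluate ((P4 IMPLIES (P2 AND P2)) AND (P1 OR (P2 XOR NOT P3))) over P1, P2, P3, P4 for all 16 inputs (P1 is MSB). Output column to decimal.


Formula: ((P4 IMPLIES (P2 AND P2)) AND (P1 OR (P2 XOR NOT P3))) over P1, P2, P3, P4 (16 rows)
Evaluate each row (bits = P1,P2,P3,P4, MSB first):
  row 0 [0000]: ((0 IMPLIES (0 AND 0)) AND (0 OR (0 XOR NOT 0))) -> 1
  row 1 [0001]: ((1 IMPLIES (0 AND 0)) AND (0 OR (0 XOR NOT 0))) -> 0
  row 2 [0010]: ((0 IMPLIES (0 AND 0)) AND (0 OR (0 XOR NOT 1))) -> 0
  row 3 [0011]: ((1 IMPLIES (0 AND 0)) AND (0 OR (0 XOR NOT 1))) -> 0
  row 4 [0100]: ((0 IMPLIES (1 AND 1)) AND (0 OR (1 XOR NOT 0))) -> 0
  row 5 [0101]: ((1 IMPLIES (1 AND 1)) AND (0 OR (1 XOR NOT 0))) -> 0
  row 6 [0110]: ((0 IMPLIES (1 AND 1)) AND (0 OR (1 XOR NOT 1))) -> 1
  row 7 [0111]: ((1 IMPLIES (1 AND 1)) AND (0 OR (1 XOR NOT 1))) -> 1
  row 8 [1000]: ((0 IMPLIES (0 AND 0)) AND (1 OR (0 XOR NOT 0))) -> 1
  row 9 [1001]: ((1 IMPLIES (0 AND 0)) AND (1 OR (0 XOR NOT 0))) -> 0
  row 10 [1010]: ((0 IMPLIES (0 AND 0)) AND (1 OR (0 XOR NOT 1))) -> 1
  row 11 [1011]: ((1 IMPLIES (0 AND 0)) AND (1 OR (0 XOR NOT 1))) -> 0
  row 12 [1100]: ((0 IMPLIES (1 AND 1)) AND (1 OR (1 XOR NOT 0))) -> 1
  row 13 [1101]: ((1 IMPLIES (1 AND 1)) AND (1 OR (1 XOR NOT 0))) -> 1
  row 14 [1110]: ((0 IMPLIES (1 AND 1)) AND (1 OR (1 XOR NOT 1))) -> 1
  row 15 [1111]: ((1 IMPLIES (1 AND 1)) AND (1 OR (1 XOR NOT 1))) -> 1
Full result column, 4 rows per line (P1,P2 fixed per line; P3,P4 runs 00..11 left to right):
  rows 0-3 [P1,P2=00]: 1000  = hex 8
  rows 4-7 [P1,P2=01]: 0011  = hex 3
  rows 8-11 [P1,P2=10]: 1010  = hex A
  rows 12-15 [P1,P2=11]: 1111  = hex F
Output column (row 0 .. row 15) = 1000001110101111
Output column grouped in 4s = 1000 0011 1010 1111 = 0x83AF
Convert to decimal digit by digit (value = value*16 + digit):
  8 -> 8
  8*16 + 3 = 131
  131*16 + 10 (A) = 2106
  2106*16 + 15 (F) = 33711
Decimal = 33711

33711


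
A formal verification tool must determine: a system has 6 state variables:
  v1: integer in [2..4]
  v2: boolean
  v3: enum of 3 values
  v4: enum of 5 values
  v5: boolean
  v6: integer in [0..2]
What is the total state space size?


State space = product of domain sizes of all variables.
Domain sizes:
  v1 (integer in [2..4]): 3
  v2 (boolean): 2
  v3 (enum of 3 values): 3
  v4 (enum of 5 values): 5
  v5 (boolean): 2
  v6 (integer in [0..2]): 3
Product = 3 * 2 * 3 * 5 * 2 * 3 = 540

540


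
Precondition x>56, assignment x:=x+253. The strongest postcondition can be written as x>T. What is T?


Formula: sp(P, x:=E) = exists old_x. (x = E[old_x/x]) AND P[old_x/x] (old_x is the value of x before the assignment; eliminate old_x by solving x = E[old_x/x] for old_x)
Step 1: Precondition P: x>56, i.e. old_x > 56
Step 2: Assignment gives x = old_x + 253, so old_x = x - 253
Step 3: Substitute into P: x - 253 > 56
Step 4: Simplify: x > 56+253 = 309

309


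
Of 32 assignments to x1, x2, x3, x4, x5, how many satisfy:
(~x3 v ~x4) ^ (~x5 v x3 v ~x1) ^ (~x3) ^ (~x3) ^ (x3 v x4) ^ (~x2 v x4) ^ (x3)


CNF with 7 clauses over 5 vars (32 assignments).
An assignment satisfies CNF iff every clause has >=1 true literal.
Check each row (bits = x1,x2,x3,x4,x5; clause T/F shown):
  row 0 [00000]: clauses=TTTTFTF -> 0
  row 1 [00001]: clauses=TTTTFTF -> 0
  row 2 [00010]: clauses=TTTTTTF -> 0
  row 3 [00011]: clauses=TTTTTTF -> 0
  row 4 [00100]: clauses=TTFFTTT -> 0
  row 5 [00101]: clauses=TTFFTTT -> 0
  row 6 [00110]: clauses=FTFFTTT -> 0
  row 7 [00111]: clauses=FTFFTTT -> 0
  row 8 [01000]: clauses=TTTTFFF -> 0
  row 9 [01001]: clauses=TTTTFFF -> 0
  row 10 [01010]: clauses=TTTTTTF -> 0
  row 11 [01011]: clauses=TTTTTTF -> 0
  row 12 [01100]: clauses=TTFFTFT -> 0
  row 13 [01101]: clauses=TTFFTFT -> 0
  row 14 [01110]: clauses=FTFFTTT -> 0
  row 15 [01111]: clauses=FTFFTTT -> 0
  row 16 [10000]: clauses=TTTTFTF -> 0
  row 17 [10001]: clauses=TFTTFTF -> 0
  row 18 [10010]: clauses=TTTTTTF -> 0
  row 19 [10011]: clauses=TFTTTTF -> 0
  row 20 [10100]: clauses=TTFFTTT -> 0
  row 21 [10101]: clauses=TTFFTTT -> 0
  row 22 [10110]: clauses=FTFFTTT -> 0
  row 23 [10111]: clauses=FTFFTTT -> 0
  row 24 [11000]: clauses=TTTTFFF -> 0
  row 25 [11001]: clauses=TFTTFFF -> 0
  row 26 [11010]: clauses=TTTTTTF -> 0
  row 27 [11011]: clauses=TFTTTTF -> 0
  row 28 [11100]: clauses=TTFFTFT -> 0
  row 29 [11101]: clauses=TTFFTFT -> 0
  row 30 [11110]: clauses=FTFFTTT -> 0
  row 31 [11111]: clauses=FTFFTTT -> 0
Full result column, 8 rows per line (x1,x2 fixed per line; x3,x4,x5 runs 000..111 left to right):
  rows 0-7 [x1,x2=00]: 00000000  (ones: 0)
  rows 8-15 [x1,x2=01]: 00000000  (ones: 0)
  rows 16-23 [x1,x2=10]: 00000000  (ones: 0)
  rows 24-31 [x1,x2=11]: 00000000  (ones: 0)
Satisfying assignments = 0+0+0+0 = 0

0


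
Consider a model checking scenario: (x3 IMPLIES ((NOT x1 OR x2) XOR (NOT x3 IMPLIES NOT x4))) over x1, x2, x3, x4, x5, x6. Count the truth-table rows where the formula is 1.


Formula: (x3 IMPLIES ((NOT x1 OR x2) XOR (NOT x3 IMPLIES NOT x4))) over 6 vars (64 rows)
Evaluate each row (x1, x2, x3, x4, x5, x6 as bits, MSB first):
  row 0 [000000]: (0 IMPLIES ((NOT 0 OR 0) XOR (NOT 0 IMPLIES NOT 0))) -> 1
  row 1 [000001]: (0 IMPLIES ((NOT 0 OR 0) XOR (NOT 0 IMPLIES NOT 0))) -> 1
  row 2 [000010]: (0 IMPLIES ((NOT 0 OR 0) XOR (NOT 0 IMPLIES NOT 0))) -> 1
  row 3 [000011]: (0 IMPLIES ((NOT 0 OR 0) XOR (NOT 0 IMPLIES NOT 0))) -> 1
  row 4 [000100]: (0 IMPLIES ((NOT 0 OR 0) XOR (NOT 0 IMPLIES NOT 1))) -> 1
  (every remaining row is evaluated the same way; all 64 results are listed next)
Full result column, 8 rows per line (x1,x2,x3 fixed per line; x4,x5,x6 runs 000..111 left to right):
  rows 0-7 [x1,x2,x3=000]: 11111111  (ones: 8)
  rows 8-15 [x1,x2,x3=001]: 00000000  (ones: 0)
  rows 16-23 [x1,x2,x3=010]: 11111111  (ones: 8)
  rows 24-31 [x1,x2,x3=011]: 00000000  (ones: 0)
  rows 32-39 [x1,x2,x3=100]: 11111111  (ones: 8)
  rows 40-47 [x1,x2,x3=101]: 11111111  (ones: 8)
  rows 48-55 [x1,x2,x3=110]: 11111111  (ones: 8)
  rows 56-63 [x1,x2,x3=111]: 00000000  (ones: 0)
Count of 1-rows = 8+0+8+0+8+8+8+0 = 40

40


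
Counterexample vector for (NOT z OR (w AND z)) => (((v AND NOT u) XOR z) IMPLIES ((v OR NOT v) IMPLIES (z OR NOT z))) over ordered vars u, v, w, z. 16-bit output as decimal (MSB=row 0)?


F1 = (NOT z OR (w AND z))
F2 = (((v AND NOT u) XOR z) IMPLIES ((v OR NOT v) IMPLIES (z OR NOT z)))
Counterexample to F1=>F2 is where F1=1 and F2=0.
Evaluate each row (bits = u,v,w,z, MSB first):
  row 0 [0000]: F1=1 F2=1 -> F1&~F2 -> 0
  row 1 [0001]: F1=0 F2=1 -> F1&~F2 -> 0
  row 2 [0010]: F1=1 F2=1 -> F1&~F2 -> 0
  row 3 [0011]: F1=1 F2=1 -> F1&~F2 -> 0
  row 4 [0100]: F1=1 F2=1 -> F1&~F2 -> 0
  row 5 [0101]: F1=0 F2=1 -> F1&~F2 -> 0
  row 6 [0110]: F1=1 F2=1 -> F1&~F2 -> 0
  row 7 [0111]: F1=1 F2=1 -> F1&~F2 -> 0
  row 8 [1000]: F1=1 F2=1 -> F1&~F2 -> 0
  row 9 [1001]: F1=0 F2=1 -> F1&~F2 -> 0
  row 10 [1010]: F1=1 F2=1 -> F1&~F2 -> 0
  row 11 [1011]: F1=1 F2=1 -> F1&~F2 -> 0
  row 12 [1100]: F1=1 F2=1 -> F1&~F2 -> 0
  row 13 [1101]: F1=0 F2=1 -> F1&~F2 -> 0
  row 14 [1110]: F1=1 F2=1 -> F1&~F2 -> 0
  row 15 [1111]: F1=1 F2=1 -> F1&~F2 -> 0
Full result column, 4 rows per line (u,v fixed per line; w,z runs 00..11 left to right):
  rows 0-3 [u,v=00]: 0000  = hex 0
  rows 4-7 [u,v=01]: 0000  = hex 0
  rows 8-11 [u,v=10]: 0000  = hex 0
  rows 12-15 [u,v=11]: 0000  = hex 0
Counterexample vector (row 0 .. row 15) = 0000000000000000
Output column grouped in 4s = 0000 0000 0000 0000 = 0x0000
Convert to decimal digit by digit (value = value*16 + digit):
  0 -> 0
  0*16 + 0 = 0
  0*16 + 0 = 0
  0*16 + 0 = 0
Decimal = 0

0


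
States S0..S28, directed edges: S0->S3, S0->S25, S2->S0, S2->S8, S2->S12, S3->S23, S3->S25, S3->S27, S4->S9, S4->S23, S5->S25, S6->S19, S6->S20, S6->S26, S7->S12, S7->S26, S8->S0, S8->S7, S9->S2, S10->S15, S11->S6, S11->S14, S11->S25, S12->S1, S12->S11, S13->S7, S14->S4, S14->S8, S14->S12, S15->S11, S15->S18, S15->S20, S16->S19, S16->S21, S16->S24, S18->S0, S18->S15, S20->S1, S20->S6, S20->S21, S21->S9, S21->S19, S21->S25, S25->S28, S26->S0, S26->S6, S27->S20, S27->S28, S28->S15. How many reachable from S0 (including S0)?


BFS from S0:
  layer 0: {S0}
  layer 1: {S3, S25}
  layer 2: {S23, S27, S28}
  layer 3: {S15, S20}
  layer 4: {S1, S6, S11, S18, S21}
  layer 5: {S9, S14, S19, S26}
  layer 6: {S2, S4, S8, S12}
  layer 7: {S7}
Reachable set: {S0, S1, S2, S3, S4, S6, S7, S8, S9, S11, S12, S14, S15, S18, S19, S20, S21, S23, S25, S26, S27, S28}
Count = 22

22


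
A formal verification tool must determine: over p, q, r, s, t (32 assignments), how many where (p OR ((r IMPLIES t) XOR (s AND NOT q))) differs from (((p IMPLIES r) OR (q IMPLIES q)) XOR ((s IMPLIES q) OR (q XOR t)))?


F1 = (p OR ((r IMPLIES t) XOR (s AND NOT q)))
F2 = (((p IMPLIES r) OR (q IMPLIES q)) XOR ((s IMPLIES q) OR (q XOR t)))
Evaluate both on each of 32 rows (bits = p,q,r,s,t):
  row 0 [00000]: F1=1 F2=0 (differ) -> 1
  row 1 [00001]: F1=1 F2=0 (differ) -> 1
  row 2 [00010]: F1=0 F2=1 (differ) -> 1
  row 3 [00011]: F1=0 F2=0 -> 0
  row 4 [00100]: F1=0 F2=0 -> 0
  row 5 [00101]: F1=1 F2=0 (differ) -> 1
  row 6 [00110]: F1=1 F2=1 -> 0
  row 7 [00111]: F1=0 F2=0 -> 0
  row 8 [01000]: F1=1 F2=0 (differ) -> 1
  row 9 [01001]: F1=1 F2=0 (differ) -> 1
  row 10 [01010]: F1=1 F2=0 (differ) -> 1
  row 11 [01011]: F1=1 F2=0 (differ) -> 1
  row 12 [01100]: F1=0 F2=0 -> 0
  row 13 [01101]: F1=1 F2=0 (differ) -> 1
  row 14 [01110]: F1=0 F2=0 -> 0
  row 15 [01111]: F1=1 F2=0 (differ) -> 1
  row 16 [10000]: F1=1 F2=0 (differ) -> 1
  row 17 [10001]: F1=1 F2=0 (differ) -> 1
  row 18 [10010]: F1=1 F2=1 -> 0
  row 19 [10011]: F1=1 F2=0 (differ) -> 1
  row 20 [10100]: F1=1 F2=0 (differ) -> 1
  row 21 [10101]: F1=1 F2=0 (differ) -> 1
  row 22 [10110]: F1=1 F2=1 -> 0
  row 23 [10111]: F1=1 F2=0 (differ) -> 1
  row 24 [11000]: F1=1 F2=0 (differ) -> 1
  row 25 [11001]: F1=1 F2=0 (differ) -> 1
  row 26 [11010]: F1=1 F2=0 (differ) -> 1
  row 27 [11011]: F1=1 F2=0 (differ) -> 1
  row 28 [11100]: F1=1 F2=0 (differ) -> 1
  row 29 [11101]: F1=1 F2=0 (differ) -> 1
  row 30 [11110]: F1=1 F2=0 (differ) -> 1
  row 31 [11111]: F1=1 F2=0 (differ) -> 1
Full result column, 8 rows per line (p,q fixed per line; r,s,t runs 000..111 left to right):
  rows 0-7 [p,q=00]: 11100100  (ones: 4)
  rows 8-15 [p,q=01]: 11110101  (ones: 6)
  rows 16-23 [p,q=10]: 11011101  (ones: 6)
  rows 24-31 [p,q=11]: 11111111  (ones: 8)
Disagreements = 4+6+6+8 = 24

24


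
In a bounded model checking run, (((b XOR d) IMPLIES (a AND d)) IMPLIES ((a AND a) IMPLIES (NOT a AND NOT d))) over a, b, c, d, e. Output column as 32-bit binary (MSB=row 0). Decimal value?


Formula: (((b XOR d) IMPLIES (a AND d)) IMPLIES ((a AND a) IMPLIES (NOT a AND NOT d))) over a, b, c, d, e (32 rows)
Evaluate each row (bits = a,b,c,d,e, MSB first):
  row 0 [00000]: (((0 XOR 0) IMPLIES (0 AND 0)) IMPLIES ((0 AND 0) IMPLIES (NOT 0 AND NOT 0))) -> 1
  row 1 [00001]: (((0 XOR 0) IMPLIES (0 AND 0)) IMPLIES ((0 AND 0) IMPLIES (NOT 0 AND NOT 0))) -> 1
  row 2 [00010]: (((0 XOR 1) IMPLIES (0 AND 1)) IMPLIES ((0 AND 0) IMPLIES (NOT 0 AND NOT 1))) -> 1
  row 3 [00011]: (((0 XOR 1) IMPLIES (0 AND 1)) IMPLIES ((0 AND 0) IMPLIES (NOT 0 AND NOT 1))) -> 1
  row 4 [00100]: (((0 XOR 0) IMPLIES (0 AND 0)) IMPLIES ((0 AND 0) IMPLIES (NOT 0 AND NOT 0))) -> 1
  row 5 [00101]: (((0 XOR 0) IMPLIES (0 AND 0)) IMPLIES ((0 AND 0) IMPLIES (NOT 0 AND NOT 0))) -> 1
  row 6 [00110]: (((0 XOR 1) IMPLIES (0 AND 1)) IMPLIES ((0 AND 0) IMPLIES (NOT 0 AND NOT 1))) -> 1
  row 7 [00111]: (((0 XOR 1) IMPLIES (0 AND 1)) IMPLIES ((0 AND 0) IMPLIES (NOT 0 AND NOT 1))) -> 1
  row 8 [01000]: (((1 XOR 0) IMPLIES (0 AND 0)) IMPLIES ((0 AND 0) IMPLIES (NOT 0 AND NOT 0))) -> 1
  row 9 [01001]: (((1 XOR 0) IMPLIES (0 AND 0)) IMPLIES ((0 AND 0) IMPLIES (NOT 0 AND NOT 0))) -> 1
  row 10 [01010]: (((1 XOR 1) IMPLIES (0 AND 1)) IMPLIES ((0 AND 0) IMPLIES (NOT 0 AND NOT 1))) -> 1
  row 11 [01011]: (((1 XOR 1) IMPLIES (0 AND 1)) IMPLIES ((0 AND 0) IMPLIES (NOT 0 AND NOT 1))) -> 1
  row 12 [01100]: (((1 XOR 0) IMPLIES (0 AND 0)) IMPLIES ((0 AND 0) IMPLIES (NOT 0 AND NOT 0))) -> 1
  row 13 [01101]: (((1 XOR 0) IMPLIES (0 AND 0)) IMPLIES ((0 AND 0) IMPLIES (NOT 0 AND NOT 0))) -> 1
  row 14 [01110]: (((1 XOR 1) IMPLIES (0 AND 1)) IMPLIES ((0 AND 0) IMPLIES (NOT 0 AND NOT 1))) -> 1
  row 15 [01111]: (((1 XOR 1) IMPLIES (0 AND 1)) IMPLIES ((0 AND 0) IMPLIES (NOT 0 AND NOT 1))) -> 1
  row 16 [10000]: (((0 XOR 0) IMPLIES (1 AND 0)) IMPLIES ((1 AND 1) IMPLIES (NOT 1 AND NOT 0))) -> 0
  row 17 [10001]: (((0 XOR 0) IMPLIES (1 AND 0)) IMPLIES ((1 AND 1) IMPLIES (NOT 1 AND NOT 0))) -> 0
  row 18 [10010]: (((0 XOR 1) IMPLIES (1 AND 1)) IMPLIES ((1 AND 1) IMPLIES (NOT 1 AND NOT 1))) -> 0
  row 19 [10011]: (((0 XOR 1) IMPLIES (1 AND 1)) IMPLIES ((1 AND 1) IMPLIES (NOT 1 AND NOT 1))) -> 0
  row 20 [10100]: (((0 XOR 0) IMPLIES (1 AND 0)) IMPLIES ((1 AND 1) IMPLIES (NOT 1 AND NOT 0))) -> 0
  row 21 [10101]: (((0 XOR 0) IMPLIES (1 AND 0)) IMPLIES ((1 AND 1) IMPLIES (NOT 1 AND NOT 0))) -> 0
  row 22 [10110]: (((0 XOR 1) IMPLIES (1 AND 1)) IMPLIES ((1 AND 1) IMPLIES (NOT 1 AND NOT 1))) -> 0
  row 23 [10111]: (((0 XOR 1) IMPLIES (1 AND 1)) IMPLIES ((1 AND 1) IMPLIES (NOT 1 AND NOT 1))) -> 0
  row 24 [11000]: (((1 XOR 0) IMPLIES (1 AND 0)) IMPLIES ((1 AND 1) IMPLIES (NOT 1 AND NOT 0))) -> 1
  row 25 [11001]: (((1 XOR 0) IMPLIES (1 AND 0)) IMPLIES ((1 AND 1) IMPLIES (NOT 1 AND NOT 0))) -> 1
  row 26 [11010]: (((1 XOR 1) IMPLIES (1 AND 1)) IMPLIES ((1 AND 1) IMPLIES (NOT 1 AND NOT 1))) -> 0
  row 27 [11011]: (((1 XOR 1) IMPLIES (1 AND 1)) IMPLIES ((1 AND 1) IMPLIES (NOT 1 AND NOT 1))) -> 0
  row 28 [11100]: (((1 XOR 0) IMPLIES (1 AND 0)) IMPLIES ((1 AND 1) IMPLIES (NOT 1 AND NOT 0))) -> 1
  row 29 [11101]: (((1 XOR 0) IMPLIES (1 AND 0)) IMPLIES ((1 AND 1) IMPLIES (NOT 1 AND NOT 0))) -> 1
  row 30 [11110]: (((1 XOR 1) IMPLIES (1 AND 1)) IMPLIES ((1 AND 1) IMPLIES (NOT 1 AND NOT 1))) -> 0
  row 31 [11111]: (((1 XOR 1) IMPLIES (1 AND 1)) IMPLIES ((1 AND 1) IMPLIES (NOT 1 AND NOT 1))) -> 0
Full result column, 4 rows per line (a,b,c fixed per line; d,e runs 00..11 left to right):
  rows 0-3 [a,b,c=000]: 1111  = hex F
  rows 4-7 [a,b,c=001]: 1111  = hex F
  rows 8-11 [a,b,c=010]: 1111  = hex F
  rows 12-15 [a,b,c=011]: 1111  = hex F
  rows 16-19 [a,b,c=100]: 0000  = hex 0
  rows 20-23 [a,b,c=101]: 0000  = hex 0
  rows 24-27 [a,b,c=110]: 1100  = hex C
  rows 28-31 [a,b,c=111]: 1100  = hex C
Output column (row 0 .. row 31) = 11111111111111110000000011001100
Output column grouped in 4s = 1111 1111 1111 1111 0000 0000 1100 1100 = 0xFFFF00CC
Convert to decimal digit by digit (value = value*16 + digit):
  F -> 15
  15*16 + 15 (F) = 255
  255*16 + 15 (F) = 4095
  4095*16 + 15 (F) = 65535
  65535*16 + 0 = 1048560
  1048560*16 + 0 = 16776960
  16776960*16 + 12 (C) = 268431372
  268431372*16 + 12 (C) = 4294901964
Decimal = 4294901964

4294901964
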